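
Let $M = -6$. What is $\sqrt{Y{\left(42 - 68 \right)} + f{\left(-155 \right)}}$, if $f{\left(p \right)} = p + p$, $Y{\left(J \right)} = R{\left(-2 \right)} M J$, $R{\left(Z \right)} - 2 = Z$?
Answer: $i \sqrt{310} \approx 17.607 i$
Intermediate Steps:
$R{\left(Z \right)} = 2 + Z$
$Y{\left(J \right)} = 0$ ($Y{\left(J \right)} = \left(2 - 2\right) \left(-6\right) J = 0 \left(-6\right) J = 0 J = 0$)
$f{\left(p \right)} = 2 p$
$\sqrt{Y{\left(42 - 68 \right)} + f{\left(-155 \right)}} = \sqrt{0 + 2 \left(-155\right)} = \sqrt{0 - 310} = \sqrt{-310} = i \sqrt{310}$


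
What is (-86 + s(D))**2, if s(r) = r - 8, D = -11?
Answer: 11025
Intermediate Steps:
s(r) = -8 + r
(-86 + s(D))**2 = (-86 + (-8 - 11))**2 = (-86 - 19)**2 = (-105)**2 = 11025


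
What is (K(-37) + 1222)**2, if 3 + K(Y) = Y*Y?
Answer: 6697744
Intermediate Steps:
K(Y) = -3 + Y**2 (K(Y) = -3 + Y*Y = -3 + Y**2)
(K(-37) + 1222)**2 = ((-3 + (-37)**2) + 1222)**2 = ((-3 + 1369) + 1222)**2 = (1366 + 1222)**2 = 2588**2 = 6697744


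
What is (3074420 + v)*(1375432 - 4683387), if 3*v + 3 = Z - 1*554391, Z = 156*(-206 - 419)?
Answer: -9451231005510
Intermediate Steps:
Z = -97500 (Z = 156*(-625) = -97500)
v = -217298 (v = -1 + (-97500 - 1*554391)/3 = -1 + (-97500 - 554391)/3 = -1 + (1/3)*(-651891) = -1 - 217297 = -217298)
(3074420 + v)*(1375432 - 4683387) = (3074420 - 217298)*(1375432 - 4683387) = 2857122*(-3307955) = -9451231005510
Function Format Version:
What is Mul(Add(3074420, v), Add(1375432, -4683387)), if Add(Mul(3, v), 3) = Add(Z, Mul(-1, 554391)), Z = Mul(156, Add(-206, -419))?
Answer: -9451231005510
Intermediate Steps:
Z = -97500 (Z = Mul(156, -625) = -97500)
v = -217298 (v = Add(-1, Mul(Rational(1, 3), Add(-97500, Mul(-1, 554391)))) = Add(-1, Mul(Rational(1, 3), Add(-97500, -554391))) = Add(-1, Mul(Rational(1, 3), -651891)) = Add(-1, -217297) = -217298)
Mul(Add(3074420, v), Add(1375432, -4683387)) = Mul(Add(3074420, -217298), Add(1375432, -4683387)) = Mul(2857122, -3307955) = -9451231005510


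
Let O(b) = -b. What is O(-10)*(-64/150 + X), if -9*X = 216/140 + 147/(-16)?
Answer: 3551/840 ≈ 4.2274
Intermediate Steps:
X = 1427/1680 (X = -(216/140 + 147/(-16))/9 = -(216*(1/140) + 147*(-1/16))/9 = -(54/35 - 147/16)/9 = -1/9*(-4281/560) = 1427/1680 ≈ 0.84940)
O(-10)*(-64/150 + X) = (-1*(-10))*(-64/150 + 1427/1680) = 10*(-64*1/150 + 1427/1680) = 10*(-32/75 + 1427/1680) = 10*(3551/8400) = 3551/840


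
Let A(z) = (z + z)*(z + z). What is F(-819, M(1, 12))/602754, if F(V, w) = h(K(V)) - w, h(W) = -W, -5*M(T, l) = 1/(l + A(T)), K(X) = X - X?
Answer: 1/48220320 ≈ 2.0738e-8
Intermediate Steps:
A(z) = 4*z² (A(z) = (2*z)*(2*z) = 4*z²)
K(X) = 0
M(T, l) = -1/(5*(l + 4*T²))
F(V, w) = -w (F(V, w) = -1*0 - w = 0 - w = -w)
F(-819, M(1, 12))/602754 = -(-1)/(5*12 + 20*1²)/602754 = -(-1)/(60 + 20*1)*(1/602754) = -(-1)/(60 + 20)*(1/602754) = -(-1)/80*(1/602754) = -1*(-1/80)*(1/602754) = (1/80)*(1/602754) = 1/48220320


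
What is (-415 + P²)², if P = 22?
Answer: 4761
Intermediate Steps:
(-415 + P²)² = (-415 + 22²)² = (-415 + 484)² = 69² = 4761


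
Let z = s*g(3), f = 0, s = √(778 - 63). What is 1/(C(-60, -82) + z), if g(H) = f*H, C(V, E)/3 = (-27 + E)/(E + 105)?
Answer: -23/327 ≈ -0.070336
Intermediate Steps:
C(V, E) = 3*(-27 + E)/(105 + E) (C(V, E) = 3*((-27 + E)/(E + 105)) = 3*((-27 + E)/(105 + E)) = 3*(-27 + E)/(105 + E))
s = √715 ≈ 26.739
g(H) = 0 (g(H) = 0*H = 0)
z = 0 (z = √715*0 = 0)
1/(C(-60, -82) + z) = 1/(3*(-27 - 82)/(105 - 82) + 0) = 1/(3*(-109)/23 + 0) = 1/(3*(1/23)*(-109) + 0) = 1/(-327/23 + 0) = 1/(-327/23) = -23/327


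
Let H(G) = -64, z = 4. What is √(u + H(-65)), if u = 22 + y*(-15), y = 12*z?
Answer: I*√762 ≈ 27.604*I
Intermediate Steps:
y = 48 (y = 12*4 = 48)
u = -698 (u = 22 + 48*(-15) = 22 - 720 = -698)
√(u + H(-65)) = √(-698 - 64) = √(-762) = I*√762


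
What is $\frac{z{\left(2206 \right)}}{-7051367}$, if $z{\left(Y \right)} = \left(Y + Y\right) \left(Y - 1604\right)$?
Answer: $- \frac{2656024}{7051367} \approx -0.37667$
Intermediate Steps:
$z{\left(Y \right)} = 2 Y \left(-1604 + Y\right)$
$\frac{z{\left(2206 \right)}}{-7051367} = \frac{2 \cdot 2206 \left(-1604 + 2206\right)}{-7051367} = 2 \cdot 2206 \cdot 602 \left(- \frac{1}{7051367}\right) = 2656024 \left(- \frac{1}{7051367}\right) = - \frac{2656024}{7051367}$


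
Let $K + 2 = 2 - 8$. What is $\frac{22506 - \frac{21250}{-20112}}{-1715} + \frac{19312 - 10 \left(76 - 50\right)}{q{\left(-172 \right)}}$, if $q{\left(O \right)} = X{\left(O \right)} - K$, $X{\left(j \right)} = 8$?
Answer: $\frac{20309391169}{17246040} \approx 1177.6$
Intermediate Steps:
$K = -8$ ($K = -2 + \left(2 - 8\right) = -2 - 6 = -8$)
$q{\left(O \right)} = 16$ ($q{\left(O \right)} = 8 - -8 = 8 + 8 = 16$)
$\frac{22506 - \frac{21250}{-20112}}{-1715} + \frac{19312 - 10 \left(76 - 50\right)}{q{\left(-172 \right)}} = \frac{22506 - \frac{21250}{-20112}}{-1715} + \frac{19312 - 10 \left(76 - 50\right)}{16} = \left(22506 - - \frac{10625}{10056}\right) \left(- \frac{1}{1715}\right) + \left(19312 - 10 \cdot 26\right) \frac{1}{16} = \left(22506 + \frac{10625}{10056}\right) \left(- \frac{1}{1715}\right) + \left(19312 - 260\right) \frac{1}{16} = \frac{226330961}{10056} \left(- \frac{1}{1715}\right) + \left(19312 - 260\right) \frac{1}{16} = - \frac{226330961}{17246040} + 19052 \cdot \frac{1}{16} = - \frac{226330961}{17246040} + \frac{4763}{4} = \frac{20309391169}{17246040}$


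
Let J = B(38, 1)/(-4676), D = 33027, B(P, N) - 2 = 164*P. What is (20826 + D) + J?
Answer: 125905197/2338 ≈ 53852.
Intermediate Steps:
B(P, N) = 2 + 164*P
J = -3117/2338 (J = (2 + 164*38)/(-4676) = (2 + 6232)*(-1/4676) = 6234*(-1/4676) = -3117/2338 ≈ -1.3332)
(20826 + D) + J = (20826 + 33027) - 3117/2338 = 53853 - 3117/2338 = 125905197/2338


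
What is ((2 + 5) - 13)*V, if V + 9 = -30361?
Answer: 182220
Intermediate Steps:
V = -30370 (V = -9 - 30361 = -30370)
((2 + 5) - 13)*V = ((2 + 5) - 13)*(-30370) = (7 - 13)*(-30370) = -6*(-30370) = 182220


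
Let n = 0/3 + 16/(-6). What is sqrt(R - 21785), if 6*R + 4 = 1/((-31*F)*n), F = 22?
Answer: I*sqrt(1459157238726)/8184 ≈ 147.6*I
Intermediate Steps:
n = -8/3 (n = 0*(1/3) + 16*(-1/6) = 0 - 8/3 = -8/3 ≈ -2.6667)
R = -21821/32736 (R = -2/3 + 1/(6*((-31*22*(-8/3)))) = -2/3 + 1/(6*((-682*(-8/3)))) = -2/3 + 1/(6*(5456/3)) = -2/3 + (1/6)*(3/5456) = -2/3 + 1/10912 = -21821/32736 ≈ -0.66658)
sqrt(R - 21785) = sqrt(-21821/32736 - 21785) = sqrt(-713175581/32736) = I*sqrt(1459157238726)/8184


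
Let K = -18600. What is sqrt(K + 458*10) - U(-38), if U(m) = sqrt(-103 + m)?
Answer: I*(-sqrt(141) + 2*sqrt(3505)) ≈ 106.53*I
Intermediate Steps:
sqrt(K + 458*10) - U(-38) = sqrt(-18600 + 458*10) - sqrt(-103 - 38) = sqrt(-18600 + 4580) - sqrt(-141) = sqrt(-14020) - I*sqrt(141) = 2*I*sqrt(3505) - I*sqrt(141) = -I*sqrt(141) + 2*I*sqrt(3505)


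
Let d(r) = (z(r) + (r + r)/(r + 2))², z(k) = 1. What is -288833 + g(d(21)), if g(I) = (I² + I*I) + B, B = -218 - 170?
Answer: -80900192611/279841 ≈ -2.8909e+5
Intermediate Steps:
B = -388
d(r) = (1 + 2*r/(2 + r))² (d(r) = (1 + (r + r)/(r + 2))² = (1 + (2*r)/(2 + r))² = (1 + 2*r/(2 + r))²)
g(I) = -388 + 2*I² (g(I) = (I² + I*I) - 388 = (I² + I²) - 388 = 2*I² - 388 = -388 + 2*I²)
-288833 + g(d(21)) = -288833 + (-388 + 2*((2 + 3*21)²/(2 + 21)²)²) = -288833 + (-388 + 2*((2 + 63)²/23²)²) = -288833 + (-388 + 2*((1/529)*65²)²) = -288833 + (-388 + 2*((1/529)*4225)²) = -288833 + (-388 + 2*(4225/529)²) = -288833 + (-388 + 2*(17850625/279841)) = -288833 + (-388 + 35701250/279841) = -288833 - 72877058/279841 = -80900192611/279841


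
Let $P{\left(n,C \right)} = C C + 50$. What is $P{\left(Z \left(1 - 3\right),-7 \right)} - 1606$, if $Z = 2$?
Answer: $-1507$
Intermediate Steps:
$P{\left(n,C \right)} = 50 + C^{2}$ ($P{\left(n,C \right)} = C^{2} + 50 = 50 + C^{2}$)
$P{\left(Z \left(1 - 3\right),-7 \right)} - 1606 = \left(50 + \left(-7\right)^{2}\right) - 1606 = \left(50 + 49\right) - 1606 = 99 - 1606 = -1507$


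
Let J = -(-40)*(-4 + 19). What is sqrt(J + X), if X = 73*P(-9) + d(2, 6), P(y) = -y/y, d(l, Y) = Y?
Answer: sqrt(533) ≈ 23.087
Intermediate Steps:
P(y) = -1 (P(y) = -1*1 = -1)
J = 600 (J = -(-40)*15 = -2*(-300) = 600)
X = -67 (X = 73*(-1) + 6 = -73 + 6 = -67)
sqrt(J + X) = sqrt(600 - 67) = sqrt(533)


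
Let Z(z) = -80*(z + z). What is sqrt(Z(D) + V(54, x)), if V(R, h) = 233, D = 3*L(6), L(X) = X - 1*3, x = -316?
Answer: I*sqrt(1207) ≈ 34.742*I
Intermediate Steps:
L(X) = -3 + X (L(X) = X - 3 = -3 + X)
D = 9 (D = 3*(-3 + 6) = 3*3 = 9)
Z(z) = -160*z
sqrt(Z(D) + V(54, x)) = sqrt(-160*9 + 233) = sqrt(-1440 + 233) = sqrt(-1207) = I*sqrt(1207)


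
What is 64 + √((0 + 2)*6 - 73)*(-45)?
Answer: 64 - 45*I*√61 ≈ 64.0 - 351.46*I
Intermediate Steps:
64 + √((0 + 2)*6 - 73)*(-45) = 64 + √(2*6 - 73)*(-45) = 64 + √(12 - 73)*(-45) = 64 + √(-61)*(-45) = 64 + (I*√61)*(-45) = 64 - 45*I*√61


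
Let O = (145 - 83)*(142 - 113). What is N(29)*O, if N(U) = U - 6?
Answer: 41354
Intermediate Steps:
N(U) = -6 + U
O = 1798 (O = 62*29 = 1798)
N(29)*O = (-6 + 29)*1798 = 23*1798 = 41354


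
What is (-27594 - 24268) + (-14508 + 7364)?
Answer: -59006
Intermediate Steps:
(-27594 - 24268) + (-14508 + 7364) = -51862 - 7144 = -59006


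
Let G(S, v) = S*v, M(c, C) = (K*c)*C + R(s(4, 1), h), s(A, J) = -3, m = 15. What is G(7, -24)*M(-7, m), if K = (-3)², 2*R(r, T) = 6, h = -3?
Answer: 158256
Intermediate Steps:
R(r, T) = 3 (R(r, T) = (½)*6 = 3)
K = 9
M(c, C) = 3 + 9*C*c (M(c, C) = (9*c)*C + 3 = 9*C*c + 3 = 3 + 9*C*c)
G(7, -24)*M(-7, m) = (7*(-24))*(3 + 9*15*(-7)) = -168*(3 - 945) = -168*(-942) = 158256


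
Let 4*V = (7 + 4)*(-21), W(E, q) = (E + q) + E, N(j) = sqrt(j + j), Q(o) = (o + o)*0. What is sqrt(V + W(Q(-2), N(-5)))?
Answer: sqrt(-231 + 4*I*sqrt(10))/2 ≈ 0.20798 + 7.6022*I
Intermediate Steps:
Q(o) = 0 (Q(o) = (2*o)*0 = 0)
N(j) = sqrt(2)*sqrt(j) (N(j) = sqrt(2*j) = sqrt(2)*sqrt(j))
W(E, q) = q + 2*E
V = -231/4 (V = ((7 + 4)*(-21))/4 = (11*(-21))/4 = (1/4)*(-231) = -231/4 ≈ -57.750)
sqrt(V + W(Q(-2), N(-5))) = sqrt(-231/4 + (sqrt(2)*sqrt(-5) + 2*0)) = sqrt(-231/4 + (sqrt(2)*(I*sqrt(5)) + 0)) = sqrt(-231/4 + (I*sqrt(10) + 0)) = sqrt(-231/4 + I*sqrt(10))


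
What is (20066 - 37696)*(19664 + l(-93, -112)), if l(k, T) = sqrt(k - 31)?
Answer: -346676320 - 35260*I*sqrt(31) ≈ -3.4668e+8 - 1.9632e+5*I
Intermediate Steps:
l(k, T) = sqrt(-31 + k)
(20066 - 37696)*(19664 + l(-93, -112)) = (20066 - 37696)*(19664 + sqrt(-31 - 93)) = -17630*(19664 + sqrt(-124)) = -17630*(19664 + 2*I*sqrt(31)) = -346676320 - 35260*I*sqrt(31)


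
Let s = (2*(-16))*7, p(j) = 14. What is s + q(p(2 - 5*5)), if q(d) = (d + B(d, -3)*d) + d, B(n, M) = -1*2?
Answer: -224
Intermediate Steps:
B(n, M) = -2
q(d) = 0 (q(d) = (d - 2*d) + d = -d + d = 0)
s = -224 (s = -32*7 = -224)
s + q(p(2 - 5*5)) = -224 + 0 = -224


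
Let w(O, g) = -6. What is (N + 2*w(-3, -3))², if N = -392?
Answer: 163216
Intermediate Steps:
(N + 2*w(-3, -3))² = (-392 + 2*(-6))² = (-392 - 12)² = (-404)² = 163216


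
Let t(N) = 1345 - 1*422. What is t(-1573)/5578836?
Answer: 923/5578836 ≈ 0.00016545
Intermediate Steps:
t(N) = 923 (t(N) = 1345 - 422 = 923)
t(-1573)/5578836 = 923/5578836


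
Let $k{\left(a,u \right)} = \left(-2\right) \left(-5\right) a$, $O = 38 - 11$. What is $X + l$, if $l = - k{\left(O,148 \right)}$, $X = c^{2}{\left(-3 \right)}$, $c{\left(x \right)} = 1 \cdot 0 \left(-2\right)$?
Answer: $-270$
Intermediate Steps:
$O = 27$
$k{\left(a,u \right)} = 10 a$
$c{\left(x \right)} = 0$ ($c{\left(x \right)} = 0 \left(-2\right) = 0$)
$X = 0$ ($X = 0^{2} = 0$)
$l = -270$ ($l = - 10 \cdot 27 = \left(-1\right) 270 = -270$)
$X + l = 0 - 270 = -270$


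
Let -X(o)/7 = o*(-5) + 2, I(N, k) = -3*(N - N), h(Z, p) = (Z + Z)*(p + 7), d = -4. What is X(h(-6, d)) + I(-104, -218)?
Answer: -1274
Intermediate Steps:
h(Z, p) = 2*Z*(7 + p) (h(Z, p) = (2*Z)*(7 + p) = 2*Z*(7 + p))
I(N, k) = 0 (I(N, k) = -3*0 = 0)
X(o) = -14 + 35*o (X(o) = -7*(o*(-5) + 2) = -7*(-5*o + 2) = -7*(2 - 5*o) = -14 + 35*o)
X(h(-6, d)) + I(-104, -218) = (-14 + 35*(2*(-6)*(7 - 4))) + 0 = (-14 + 35*(2*(-6)*3)) + 0 = (-14 + 35*(-36)) + 0 = (-14 - 1260) + 0 = -1274 + 0 = -1274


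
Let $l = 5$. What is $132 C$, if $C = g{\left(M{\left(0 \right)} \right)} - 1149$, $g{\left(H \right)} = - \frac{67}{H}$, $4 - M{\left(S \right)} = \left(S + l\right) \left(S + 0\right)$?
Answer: $-153879$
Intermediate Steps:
$M{\left(S \right)} = 4 - S \left(5 + S\right)$ ($M{\left(S \right)} = 4 - \left(S + 5\right) \left(S + 0\right) = 4 - \left(5 + S\right) S = 4 - S \left(5 + S\right)$)
$C = - \frac{4663}{4}$ ($C = - \frac{67}{4 - 0^{2} - 0} - 1149 = - \frac{67}{4 - 0 + 0} - 1149 = - \frac{67}{4 + 0 + 0} - 1149 = - \frac{67}{4} - 1149 = - \frac{4663}{4} \approx -1165.8$)
$132 C = 132 \left(- \frac{4663}{4}\right) = -153879$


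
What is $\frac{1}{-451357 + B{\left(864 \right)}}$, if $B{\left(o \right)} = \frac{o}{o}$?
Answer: $- \frac{1}{451356} \approx -2.2155 \cdot 10^{-6}$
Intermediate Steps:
$B{\left(o \right)} = 1$
$\frac{1}{-451357 + B{\left(864 \right)}} = \frac{1}{-451357 + 1} = \frac{1}{-451356} = - \frac{1}{451356}$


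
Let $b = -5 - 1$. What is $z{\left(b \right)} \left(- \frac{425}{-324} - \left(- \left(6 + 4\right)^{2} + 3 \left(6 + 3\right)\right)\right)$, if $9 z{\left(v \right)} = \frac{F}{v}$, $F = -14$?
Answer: $\frac{168539}{8748} \approx 19.266$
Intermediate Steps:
$b = -6$
$z{\left(v \right)} = - \frac{14}{9 v}$ ($z{\left(v \right)} = \frac{\left(-14\right) \frac{1}{v}}{9} = - \frac{14}{9 v}$)
$z{\left(b \right)} \left(- \frac{425}{-324} - \left(- \left(6 + 4\right)^{2} + 3 \left(6 + 3\right)\right)\right) = - \frac{14}{9 \left(-6\right)} \left(- \frac{425}{-324} - \left(- \left(6 + 4\right)^{2} + 3 \left(6 + 3\right)\right)\right) = \left(- \frac{14}{9}\right) \left(- \frac{1}{6}\right) \left(\left(-425\right) \left(- \frac{1}{324}\right) + \left(10^{2} - 27\right)\right) = \frac{7 \left(\frac{425}{324} + \left(100 - 27\right)\right)}{27} = \frac{7 \left(\frac{425}{324} + 73\right)}{27} = \frac{7}{27} \cdot \frac{24077}{324} = \frac{168539}{8748}$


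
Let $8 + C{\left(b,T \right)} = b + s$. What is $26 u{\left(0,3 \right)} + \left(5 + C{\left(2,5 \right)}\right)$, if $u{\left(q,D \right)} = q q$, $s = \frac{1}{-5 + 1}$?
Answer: $- \frac{5}{4} \approx -1.25$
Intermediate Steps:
$s = - \frac{1}{4}$ ($s = \frac{1}{-4} = - \frac{1}{4} \approx -0.25$)
$C{\left(b,T \right)} = - \frac{33}{4} + b$ ($C{\left(b,T \right)} = -8 + \left(b - \frac{1}{4}\right) = -8 + \left(- \frac{1}{4} + b\right) = - \frac{33}{4} + b$)
$u{\left(q,D \right)} = q^{2}$
$26 u{\left(0,3 \right)} + \left(5 + C{\left(2,5 \right)}\right) = 26 \cdot 0^{2} + \left(5 + \left(- \frac{33}{4} + 2\right)\right) = 26 \cdot 0 + \left(5 - \frac{25}{4}\right) = 0 - \frac{5}{4} = - \frac{5}{4}$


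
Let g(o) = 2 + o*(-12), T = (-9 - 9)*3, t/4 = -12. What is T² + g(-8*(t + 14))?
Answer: -346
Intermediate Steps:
t = -48 (t = 4*(-12) = -48)
T = -54 (T = -18*3 = -54)
g(o) = 2 - 12*o
T² + g(-8*(t + 14)) = (-54)² + (2 - (-96)*(-48 + 14)) = 2916 + (2 - (-96)*(-34)) = 2916 + (2 - 12*272) = 2916 + (2 - 3264) = 2916 - 3262 = -346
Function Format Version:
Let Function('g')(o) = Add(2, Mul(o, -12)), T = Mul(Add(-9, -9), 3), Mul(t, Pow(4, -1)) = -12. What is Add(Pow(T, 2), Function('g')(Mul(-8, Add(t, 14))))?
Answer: -346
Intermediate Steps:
t = -48 (t = Mul(4, -12) = -48)
T = -54 (T = Mul(-18, 3) = -54)
Function('g')(o) = Add(2, Mul(-12, o))
Add(Pow(T, 2), Function('g')(Mul(-8, Add(t, 14)))) = Add(Pow(-54, 2), Add(2, Mul(-12, Mul(-8, Add(-48, 14))))) = Add(2916, Add(2, Mul(-12, Mul(-8, -34)))) = Add(2916, Add(2, Mul(-12, 272))) = Add(2916, Add(2, -3264)) = Add(2916, -3262) = -346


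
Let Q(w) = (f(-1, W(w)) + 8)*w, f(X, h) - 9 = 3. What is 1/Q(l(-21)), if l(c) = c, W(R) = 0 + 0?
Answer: -1/420 ≈ -0.0023810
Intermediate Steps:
W(R) = 0
f(X, h) = 12 (f(X, h) = 9 + 3 = 12)
Q(w) = 20*w (Q(w) = (12 + 8)*w = 20*w)
1/Q(l(-21)) = 1/(20*(-21)) = 1/(-420) = -1/420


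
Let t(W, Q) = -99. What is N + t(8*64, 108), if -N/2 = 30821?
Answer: -61741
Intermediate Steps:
N = -61642 (N = -2*30821 = -61642)
N + t(8*64, 108) = -61642 - 99 = -61741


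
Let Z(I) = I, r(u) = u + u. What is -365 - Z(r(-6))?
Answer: -353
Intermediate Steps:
r(u) = 2*u
-365 - Z(r(-6)) = -365 - 2*(-6) = -365 - 1*(-12) = -365 + 12 = -353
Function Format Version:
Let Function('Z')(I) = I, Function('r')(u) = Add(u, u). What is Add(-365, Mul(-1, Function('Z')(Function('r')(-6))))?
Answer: -353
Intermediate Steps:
Function('r')(u) = Mul(2, u)
Add(-365, Mul(-1, Function('Z')(Function('r')(-6)))) = Add(-365, Mul(-1, Mul(2, -6))) = Add(-365, Mul(-1, -12)) = Add(-365, 12) = -353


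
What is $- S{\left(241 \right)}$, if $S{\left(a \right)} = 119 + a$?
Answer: $-360$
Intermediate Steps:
$- S{\left(241 \right)} = - (119 + 241) = \left(-1\right) 360 = -360$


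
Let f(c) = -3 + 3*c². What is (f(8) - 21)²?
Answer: 28224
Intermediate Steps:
(f(8) - 21)² = ((-3 + 3*8²) - 21)² = ((-3 + 3*64) - 21)² = ((-3 + 192) - 21)² = (189 - 21)² = 168² = 28224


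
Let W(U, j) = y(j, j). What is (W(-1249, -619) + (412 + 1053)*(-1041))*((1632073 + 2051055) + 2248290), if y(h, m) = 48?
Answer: -9045513284106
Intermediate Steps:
W(U, j) = 48
(W(-1249, -619) + (412 + 1053)*(-1041))*((1632073 + 2051055) + 2248290) = (48 + (412 + 1053)*(-1041))*((1632073 + 2051055) + 2248290) = (48 + 1465*(-1041))*(3683128 + 2248290) = (48 - 1525065)*5931418 = -1525017*5931418 = -9045513284106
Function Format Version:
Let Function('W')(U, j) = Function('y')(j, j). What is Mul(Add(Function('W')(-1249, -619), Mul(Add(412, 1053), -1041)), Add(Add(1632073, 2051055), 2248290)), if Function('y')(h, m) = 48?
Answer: -9045513284106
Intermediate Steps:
Function('W')(U, j) = 48
Mul(Add(Function('W')(-1249, -619), Mul(Add(412, 1053), -1041)), Add(Add(1632073, 2051055), 2248290)) = Mul(Add(48, Mul(Add(412, 1053), -1041)), Add(Add(1632073, 2051055), 2248290)) = Mul(Add(48, Mul(1465, -1041)), Add(3683128, 2248290)) = Mul(Add(48, -1525065), 5931418) = Mul(-1525017, 5931418) = -9045513284106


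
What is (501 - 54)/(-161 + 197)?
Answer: 149/12 ≈ 12.417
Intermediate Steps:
(501 - 54)/(-161 + 197) = 447/36 = 447*(1/36) = 149/12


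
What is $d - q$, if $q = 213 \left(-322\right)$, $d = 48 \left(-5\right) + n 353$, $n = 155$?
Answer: $123061$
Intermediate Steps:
$d = 54475$ ($d = 48 \left(-5\right) + 155 \cdot 353 = -240 + 54715 = 54475$)
$q = -68586$
$d - q = 54475 - -68586 = 54475 + 68586 = 123061$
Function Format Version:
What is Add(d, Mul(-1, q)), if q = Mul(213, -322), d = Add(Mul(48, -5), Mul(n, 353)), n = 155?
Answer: 123061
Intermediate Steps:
d = 54475 (d = Add(Mul(48, -5), Mul(155, 353)) = Add(-240, 54715) = 54475)
q = -68586
Add(d, Mul(-1, q)) = Add(54475, Mul(-1, -68586)) = Add(54475, 68586) = 123061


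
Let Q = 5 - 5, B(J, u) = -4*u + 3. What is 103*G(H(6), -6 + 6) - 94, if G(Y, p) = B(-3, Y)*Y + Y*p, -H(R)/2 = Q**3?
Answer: -94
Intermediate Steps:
B(J, u) = 3 - 4*u
Q = 0
H(R) = 0 (H(R) = -2*0**3 = -2*0 = 0)
G(Y, p) = Y*p + Y*(3 - 4*Y) (G(Y, p) = (3 - 4*Y)*Y + Y*p = Y*(3 - 4*Y) + Y*p = Y*p + Y*(3 - 4*Y))
103*G(H(6), -6 + 6) - 94 = 103*(0*(3 + (-6 + 6) - 4*0)) - 94 = 103*(0*(3 + 0 + 0)) - 94 = 103*(0*3) - 94 = 103*0 - 94 = 0 - 94 = -94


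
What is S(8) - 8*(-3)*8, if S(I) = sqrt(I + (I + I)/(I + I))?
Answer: 195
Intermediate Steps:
S(I) = sqrt(1 + I) (S(I) = sqrt(I + (2*I)/((2*I))) = sqrt(I + (2*I)*(1/(2*I))) = sqrt(I + 1) = sqrt(1 + I))
S(8) - 8*(-3)*8 = sqrt(1 + 8) - 8*(-3)*8 = sqrt(9) - (-24)*8 = 3 - 1*(-192) = 3 + 192 = 195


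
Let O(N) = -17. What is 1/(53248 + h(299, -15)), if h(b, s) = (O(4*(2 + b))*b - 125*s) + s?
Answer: 1/50025 ≈ 1.9990e-5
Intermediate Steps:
h(b, s) = -124*s - 17*b (h(b, s) = (-17*b - 125*s) + s = (-125*s - 17*b) + s = -124*s - 17*b)
1/(53248 + h(299, -15)) = 1/(53248 + (-124*(-15) - 17*299)) = 1/(53248 + (1860 - 5083)) = 1/(53248 - 3223) = 1/50025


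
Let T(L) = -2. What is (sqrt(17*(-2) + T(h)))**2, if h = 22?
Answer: -36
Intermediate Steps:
(sqrt(17*(-2) + T(h)))**2 = (sqrt(17*(-2) - 2))**2 = (sqrt(-34 - 2))**2 = (sqrt(-36))**2 = (6*I)**2 = -36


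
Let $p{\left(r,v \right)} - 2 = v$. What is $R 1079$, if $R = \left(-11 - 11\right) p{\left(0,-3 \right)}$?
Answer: $23738$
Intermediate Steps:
$p{\left(r,v \right)} = 2 + v$
$R = 22$ ($R = \left(-11 - 11\right) \left(2 - 3\right) = \left(-22\right) \left(-1\right) = 22$)
$R 1079 = 22 \cdot 1079 = 23738$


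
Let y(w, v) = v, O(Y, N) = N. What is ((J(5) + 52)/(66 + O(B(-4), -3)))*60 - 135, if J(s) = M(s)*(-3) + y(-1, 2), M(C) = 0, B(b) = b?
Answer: -585/7 ≈ -83.571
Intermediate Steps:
J(s) = 2 (J(s) = 0*(-3) + 2 = 0 + 2 = 2)
((J(5) + 52)/(66 + O(B(-4), -3)))*60 - 135 = ((2 + 52)/(66 - 3))*60 - 135 = (54/63)*60 - 135 = (54*(1/63))*60 - 135 = (6/7)*60 - 135 = 360/7 - 135 = -585/7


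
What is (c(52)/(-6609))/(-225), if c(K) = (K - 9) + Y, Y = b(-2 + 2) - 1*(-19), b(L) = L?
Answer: 62/1487025 ≈ 4.1694e-5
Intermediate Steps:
Y = 19 (Y = (-2 + 2) - 1*(-19) = 0 + 19 = 19)
c(K) = 10 + K (c(K) = (K - 9) + 19 = (-9 + K) + 19 = 10 + K)
(c(52)/(-6609))/(-225) = ((10 + 52)/(-6609))/(-225) = (62*(-1/6609))*(-1/225) = -62/6609*(-1/225) = 62/1487025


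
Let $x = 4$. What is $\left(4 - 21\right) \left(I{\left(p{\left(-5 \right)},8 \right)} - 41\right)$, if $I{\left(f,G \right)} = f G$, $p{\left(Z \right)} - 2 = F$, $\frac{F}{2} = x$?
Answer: $-663$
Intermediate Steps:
$F = 8$ ($F = 2 \cdot 4 = 8$)
$p{\left(Z \right)} = 10$ ($p{\left(Z \right)} = 2 + 8 = 10$)
$I{\left(f,G \right)} = G f$
$\left(4 - 21\right) \left(I{\left(p{\left(-5 \right)},8 \right)} - 41\right) = \left(4 - 21\right) \left(8 \cdot 10 - 41\right) = \left(4 - 21\right) \left(80 - 41\right) = \left(-17\right) 39 = -663$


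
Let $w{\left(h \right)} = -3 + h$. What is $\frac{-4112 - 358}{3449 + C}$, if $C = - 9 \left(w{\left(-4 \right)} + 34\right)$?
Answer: $- \frac{2235}{1603} \approx -1.3943$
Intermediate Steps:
$C = -243$ ($C = - 9 \left(\left(-3 - 4\right) + 34\right) = - 9 \left(-7 + 34\right) = \left(-9\right) 27 = -243$)
$\frac{-4112 - 358}{3449 + C} = \frac{-4112 - 358}{3449 - 243} = - \frac{4470}{3206} = \left(-4470\right) \frac{1}{3206} = - \frac{2235}{1603}$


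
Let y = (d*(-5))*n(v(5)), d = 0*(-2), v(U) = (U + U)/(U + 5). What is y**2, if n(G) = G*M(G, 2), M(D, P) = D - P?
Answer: 0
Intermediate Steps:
v(U) = 2*U/(5 + U) (v(U) = (2*U)/(5 + U) = 2*U/(5 + U))
d = 0
n(G) = G*(-2 + G) (n(G) = G*(G - 1*2) = G*(G - 2) = G*(-2 + G))
y = 0 (y = (0*(-5))*((2*5/(5 + 5))*(-2 + 2*5/(5 + 5))) = 0*((2*5/10)*(-2 + 2*5/10)) = 0*((2*5*(1/10))*(-2 + 2*5*(1/10))) = 0*(1*(-2 + 1)) = 0*(1*(-1)) = 0*(-1) = 0)
y**2 = 0**2 = 0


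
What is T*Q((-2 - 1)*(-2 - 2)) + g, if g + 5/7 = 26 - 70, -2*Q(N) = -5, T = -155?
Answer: -6051/14 ≈ -432.21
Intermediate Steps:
Q(N) = 5/2 (Q(N) = -½*(-5) = 5/2)
g = -313/7 (g = -5/7 + (26 - 70) = -5/7 - 44 = -313/7 ≈ -44.714)
T*Q((-2 - 1)*(-2 - 2)) + g = -155*5/2 - 313/7 = -775/2 - 313/7 = -6051/14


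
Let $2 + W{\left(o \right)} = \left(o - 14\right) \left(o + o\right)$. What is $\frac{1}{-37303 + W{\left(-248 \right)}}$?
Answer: $\frac{1}{92647} \approx 1.0794 \cdot 10^{-5}$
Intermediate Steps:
$W{\left(o \right)} = -2 + 2 o \left(-14 + o\right)$ ($W{\left(o \right)} = -2 + \left(o - 14\right) \left(o + o\right) = -2 + \left(-14 + o\right) 2 o = -2 + 2 o \left(-14 + o\right)$)
$\frac{1}{-37303 + W{\left(-248 \right)}} = \frac{1}{-37303 - \left(-6942 - 123008\right)} = \frac{1}{-37303 + \left(-2 + 6944 + 2 \cdot 61504\right)} = \frac{1}{-37303 + \left(-2 + 6944 + 123008\right)} = \frac{1}{-37303 + 129950} = \frac{1}{92647}$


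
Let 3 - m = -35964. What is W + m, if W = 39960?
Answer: 75927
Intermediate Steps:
m = 35967 (m = 3 - 1*(-35964) = 3 + 35964 = 35967)
W + m = 39960 + 35967 = 75927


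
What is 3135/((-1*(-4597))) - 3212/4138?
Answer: -896467/9511193 ≈ -0.094254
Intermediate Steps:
3135/((-1*(-4597))) - 3212/4138 = 3135/4597 - 3212*1/4138 = 3135*(1/4597) - 1606/2069 = 3135/4597 - 1606/2069 = -896467/9511193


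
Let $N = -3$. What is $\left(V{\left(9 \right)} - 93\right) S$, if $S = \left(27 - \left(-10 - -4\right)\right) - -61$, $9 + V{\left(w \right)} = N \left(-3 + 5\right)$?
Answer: $-10152$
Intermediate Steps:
$V{\left(w \right)} = -15$ ($V{\left(w \right)} = -9 - 3 \left(-3 + 5\right) = -9 - 6 = -15$)
$S = 94$ ($S = \left(27 - \left(-10 + 4\right)\right) + 61 = \left(27 - -6\right) + 61 = \left(27 + 6\right) + 61 = 33 + 61 = 94$)
$\left(V{\left(9 \right)} - 93\right) S = \left(-15 - 93\right) 94 = \left(-108\right) 94 = -10152$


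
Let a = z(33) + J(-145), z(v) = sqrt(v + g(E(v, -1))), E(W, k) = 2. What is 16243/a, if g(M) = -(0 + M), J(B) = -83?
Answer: -1348169/6858 - 16243*sqrt(31)/6858 ≈ -209.77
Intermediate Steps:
g(M) = -M
z(v) = sqrt(-2 + v) (z(v) = sqrt(v - 1*2) = sqrt(v - 2) = sqrt(-2 + v))
a = -83 + sqrt(31) (a = sqrt(-2 + 33) - 83 = sqrt(31) - 83 = -83 + sqrt(31) ≈ -77.432)
16243/a = 16243/(-83 + sqrt(31))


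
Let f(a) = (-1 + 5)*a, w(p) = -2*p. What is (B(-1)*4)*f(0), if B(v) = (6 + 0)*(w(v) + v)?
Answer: 0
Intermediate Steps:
f(a) = 4*a
B(v) = -6*v (B(v) = (6 + 0)*(-2*v + v) = 6*(-v) = -6*v)
(B(-1)*4)*f(0) = (-6*(-1)*4)*(4*0) = (6*4)*0 = 24*0 = 0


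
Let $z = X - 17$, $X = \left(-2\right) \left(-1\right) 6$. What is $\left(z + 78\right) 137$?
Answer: $10001$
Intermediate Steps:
$X = 12$ ($X = 2 \cdot 6 = 12$)
$z = -5$ ($z = 12 - 17 = -5$)
$\left(z + 78\right) 137 = \left(-5 + 78\right) 137 = 73 \cdot 137 = 10001$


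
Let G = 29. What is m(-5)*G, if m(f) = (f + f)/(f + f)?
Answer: 29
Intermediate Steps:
m(f) = 1 (m(f) = (2*f)/((2*f)) = (2*f)*(1/(2*f)) = 1)
m(-5)*G = 1*29 = 29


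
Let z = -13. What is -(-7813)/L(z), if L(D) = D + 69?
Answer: 7813/56 ≈ 139.52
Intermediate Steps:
L(D) = 69 + D
-(-7813)/L(z) = -(-7813)/(69 - 13) = -(-7813)/56 = -1*(-7813/56) = 7813/56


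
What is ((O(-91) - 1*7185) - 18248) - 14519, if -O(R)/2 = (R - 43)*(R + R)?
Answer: -88728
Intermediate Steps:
O(R) = -4*R*(-43 + R) (O(R) = -2*(R - 43)*(R + R) = -2*(-43 + R)*2*R = -4*R*(-43 + R))
((O(-91) - 1*7185) - 18248) - 14519 = ((4*(-91)*(43 - 1*(-91)) - 1*7185) - 18248) - 14519 = ((4*(-91)*(43 + 91) - 7185) - 18248) - 14519 = ((4*(-91)*134 - 7185) - 18248) - 14519 = ((-48776 - 7185) - 18248) - 14519 = (-55961 - 18248) - 14519 = -74209 - 14519 = -88728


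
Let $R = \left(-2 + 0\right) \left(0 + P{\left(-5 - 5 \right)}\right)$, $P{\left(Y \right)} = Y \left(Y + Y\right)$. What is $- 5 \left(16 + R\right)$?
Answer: $1920$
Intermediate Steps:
$P{\left(Y \right)} = 2 Y^{2}$ ($P{\left(Y \right)} = Y 2 Y = 2 Y^{2}$)
$R = -400$ ($R = \left(-2 + 0\right) \left(0 + 2 \left(-5 - 5\right)^{2}\right) = - 2 \left(0 + 2 \left(-10\right)^{2}\right) = - 2 \left(0 + 2 \cdot 100\right) = - 2 \left(0 + 200\right) = \left(-2\right) 200 = -400$)
$- 5 \left(16 + R\right) = - 5 \left(16 - 400\right) = \left(-5\right) \left(-384\right) = 1920$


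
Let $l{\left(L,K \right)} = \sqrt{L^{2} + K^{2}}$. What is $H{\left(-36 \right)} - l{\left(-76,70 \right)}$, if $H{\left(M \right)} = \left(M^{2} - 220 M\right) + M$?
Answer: $9180 - 2 \sqrt{2669} \approx 9076.7$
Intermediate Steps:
$l{\left(L,K \right)} = \sqrt{K^{2} + L^{2}}$
$H{\left(M \right)} = M^{2} - 219 M$
$H{\left(-36 \right)} - l{\left(-76,70 \right)} = - 36 \left(-219 - 36\right) - \sqrt{70^{2} + \left(-76\right)^{2}} = \left(-36\right) \left(-255\right) - \sqrt{4900 + 5776} = 9180 - \sqrt{10676} = 9180 - 2 \sqrt{2669}$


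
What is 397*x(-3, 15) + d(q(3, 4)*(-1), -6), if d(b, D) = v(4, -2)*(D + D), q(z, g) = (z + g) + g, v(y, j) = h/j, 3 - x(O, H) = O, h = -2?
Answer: 2370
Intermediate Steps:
x(O, H) = 3 - O
v(y, j) = -2/j
q(z, g) = z + 2*g (q(z, g) = (g + z) + g = z + 2*g)
d(b, D) = 2*D (d(b, D) = (-2/(-2))*(D + D) = (-2*(-½))*(2*D) = 1*(2*D) = 2*D)
397*x(-3, 15) + d(q(3, 4)*(-1), -6) = 397*(3 - 1*(-3)) + 2*(-6) = 397*(3 + 3) - 12 = 397*6 - 12 = 2382 - 12 = 2370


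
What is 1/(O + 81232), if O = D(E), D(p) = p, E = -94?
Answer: 1/81138 ≈ 1.2325e-5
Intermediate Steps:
O = -94
1/(O + 81232) = 1/(-94 + 81232) = 1/81138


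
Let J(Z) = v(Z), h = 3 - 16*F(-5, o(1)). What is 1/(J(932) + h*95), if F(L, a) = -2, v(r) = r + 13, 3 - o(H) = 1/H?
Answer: 1/4270 ≈ 0.00023419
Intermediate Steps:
o(H) = 3 - 1/H
v(r) = 13 + r
h = 35 (h = 3 - 16*(-2) = 3 + 32 = 35)
J(Z) = 13 + Z
1/(J(932) + h*95) = 1/((13 + 932) + 35*95) = 1/(945 + 3325) = 1/4270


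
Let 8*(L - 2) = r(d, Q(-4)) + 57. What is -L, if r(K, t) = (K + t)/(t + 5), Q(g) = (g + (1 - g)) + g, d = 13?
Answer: -39/4 ≈ -9.7500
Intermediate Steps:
Q(g) = 1 + g
r(K, t) = (K + t)/(5 + t)
L = 39/4 (L = 2 + ((13 + (1 - 4))/(5 + (1 - 4)) + 57)/8 = 2 + ((13 - 3)/(5 - 3) + 57)/8 = 2 + (10/2 + 57)/8 = 2 + ((½)*10 + 57)/8 = 2 + (5 + 57)/8 = 2 + (⅛)*62 = 2 + 31/4 = 39/4 ≈ 9.7500)
-L = -1*39/4 = -39/4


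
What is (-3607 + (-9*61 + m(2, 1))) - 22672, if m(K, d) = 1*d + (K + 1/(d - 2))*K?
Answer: -26825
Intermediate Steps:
m(K, d) = d + K*(K + 1/(-2 + d)) (m(K, d) = d + (K + 1/(-2 + d))*K = d + K*(K + 1/(-2 + d)))
(-3607 + (-9*61 + m(2, 1))) - 22672 = (-3607 + (-9*61 + (2 + 1² - 2*1 - 2*2² + 1*2²)/(-2 + 1))) - 22672 = (-3607 + (-549 + (2 + 1 - 2 - 2*4 + 1*4)/(-1))) - 22672 = (-3607 + (-549 - (2 + 1 - 2 - 8 + 4))) - 22672 = (-3607 + (-549 - 1*(-3))) - 22672 = (-3607 + (-549 + 3)) - 22672 = (-3607 - 546) - 22672 = -4153 - 22672 = -26825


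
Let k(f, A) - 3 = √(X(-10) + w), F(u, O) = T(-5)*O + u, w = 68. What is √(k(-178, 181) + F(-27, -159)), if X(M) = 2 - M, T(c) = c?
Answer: √(771 + 4*√5) ≈ 27.927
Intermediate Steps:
F(u, O) = u - 5*O (F(u, O) = -5*O + u = u - 5*O)
k(f, A) = 3 + 4*√5 (k(f, A) = 3 + √((2 - 1*(-10)) + 68) = 3 + √((2 + 10) + 68) = 3 + √(12 + 68) = 3 + √80 = 3 + 4*√5)
√(k(-178, 181) + F(-27, -159)) = √((3 + 4*√5) + (-27 - 5*(-159))) = √((3 + 4*√5) + (-27 + 795)) = √((3 + 4*√5) + 768) = √(771 + 4*√5)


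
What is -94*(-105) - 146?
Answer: 9724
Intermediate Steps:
-94*(-105) - 146 = 9870 - 146 = 9724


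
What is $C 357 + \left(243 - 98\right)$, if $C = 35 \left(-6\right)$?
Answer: $-74825$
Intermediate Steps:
$C = -210$
$C 357 + \left(243 - 98\right) = \left(-210\right) 357 + \left(243 - 98\right) = -74970 + 145 = -74825$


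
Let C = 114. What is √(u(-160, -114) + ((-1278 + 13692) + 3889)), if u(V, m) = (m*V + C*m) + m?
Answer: √21433 ≈ 146.40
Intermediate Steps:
u(V, m) = 115*m + V*m (u(V, m) = (m*V + 114*m) + m = (V*m + 114*m) + m = (114*m + V*m) + m = 115*m + V*m)
√(u(-160, -114) + ((-1278 + 13692) + 3889)) = √(-114*(115 - 160) + ((-1278 + 13692) + 3889)) = √(-114*(-45) + (12414 + 3889)) = √(5130 + 16303) = √21433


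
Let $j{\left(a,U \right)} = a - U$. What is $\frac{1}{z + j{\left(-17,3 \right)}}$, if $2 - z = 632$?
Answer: $- \frac{1}{650} \approx -0.0015385$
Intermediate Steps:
$z = -630$ ($z = 2 - 632 = -630$)
$\frac{1}{z + j{\left(-17,3 \right)}} = \frac{1}{-630 - 20} = \frac{1}{-650} = - \frac{1}{650}$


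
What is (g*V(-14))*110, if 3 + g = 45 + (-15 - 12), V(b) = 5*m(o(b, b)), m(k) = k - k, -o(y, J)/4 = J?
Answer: 0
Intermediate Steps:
o(y, J) = -4*J
m(k) = 0
V(b) = 0 (V(b) = 5*0 = 0)
g = 15 (g = -3 + (45 + (-15 - 12)) = -3 + (45 - 27) = -3 + 18 = 15)
(g*V(-14))*110 = (15*0)*110 = 0*110 = 0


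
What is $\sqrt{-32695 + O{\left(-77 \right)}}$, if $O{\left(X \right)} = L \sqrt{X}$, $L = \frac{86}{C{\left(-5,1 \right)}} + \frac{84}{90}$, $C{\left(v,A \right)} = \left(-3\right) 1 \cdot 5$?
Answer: $\frac{\sqrt{-817375 - 120 i \sqrt{77}}}{5} \approx 0.11647 - 180.82 i$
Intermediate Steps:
$C{\left(v,A \right)} = -15$ ($C{\left(v,A \right)} = \left(-3\right) 5 = -15$)
$L = - \frac{24}{5}$ ($L = \frac{86}{-15} + \frac{84}{90} = 86 \left(- \frac{1}{15}\right) + 84 \cdot \frac{1}{90} = - \frac{86}{15} + \frac{14}{15} = - \frac{24}{5} \approx -4.8$)
$O{\left(X \right)} = - \frac{24 \sqrt{X}}{5}$
$\sqrt{-32695 + O{\left(-77 \right)}} = \sqrt{-32695 - \frac{24 \sqrt{-77}}{5}} = \sqrt{-32695 - \frac{24 i \sqrt{77}}{5}}$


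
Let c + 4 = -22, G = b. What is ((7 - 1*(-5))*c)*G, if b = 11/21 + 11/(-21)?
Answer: 0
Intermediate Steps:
b = 0 (b = 11*(1/21) + 11*(-1/21) = 11/21 - 11/21 = 0)
G = 0
c = -26 (c = -4 - 22 = -26)
((7 - 1*(-5))*c)*G = ((7 - 1*(-5))*(-26))*0 = ((7 + 5)*(-26))*0 = (12*(-26))*0 = -312*0 = 0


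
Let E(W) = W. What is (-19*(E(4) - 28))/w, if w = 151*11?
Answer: 456/1661 ≈ 0.27453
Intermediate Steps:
w = 1661
(-19*(E(4) - 28))/w = -19*(4 - 28)/1661 = -19*(-24)*(1/1661) = 456*(1/1661) = 456/1661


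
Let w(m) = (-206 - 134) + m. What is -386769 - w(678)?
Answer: -387107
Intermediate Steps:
w(m) = -340 + m
-386769 - w(678) = -386769 - (-340 + 678) = -386769 - 1*338 = -386769 - 338 = -387107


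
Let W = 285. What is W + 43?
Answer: 328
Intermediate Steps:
W + 43 = 285 + 43 = 328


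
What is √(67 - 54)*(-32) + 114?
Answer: 114 - 32*√13 ≈ -1.3776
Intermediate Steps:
√(67 - 54)*(-32) + 114 = √13*(-32) + 114 = -32*√13 + 114 = 114 - 32*√13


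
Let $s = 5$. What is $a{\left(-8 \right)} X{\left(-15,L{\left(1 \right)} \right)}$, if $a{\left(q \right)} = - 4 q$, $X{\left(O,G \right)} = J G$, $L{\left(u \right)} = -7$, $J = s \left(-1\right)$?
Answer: $1120$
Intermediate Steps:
$J = -5$ ($J = 5 \left(-1\right) = -5$)
$X{\left(O,G \right)} = - 5 G$
$a{\left(-8 \right)} X{\left(-15,L{\left(1 \right)} \right)} = \left(-4\right) \left(-8\right) \left(\left(-5\right) \left(-7\right)\right) = 32 \cdot 35 = 1120$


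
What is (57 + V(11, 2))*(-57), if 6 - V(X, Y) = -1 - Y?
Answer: -3762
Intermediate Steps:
V(X, Y) = 7 + Y (V(X, Y) = 6 - (-1 - Y) = 6 + (1 + Y) = 7 + Y)
(57 + V(11, 2))*(-57) = (57 + (7 + 2))*(-57) = (57 + 9)*(-57) = 66*(-57) = -3762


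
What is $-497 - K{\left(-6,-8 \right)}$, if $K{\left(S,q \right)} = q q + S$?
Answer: $-555$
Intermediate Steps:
$K{\left(S,q \right)} = S + q^{2}$ ($K{\left(S,q \right)} = q^{2} + S = S + q^{2}$)
$-497 - K{\left(-6,-8 \right)} = -497 - \left(-6 + \left(-8\right)^{2}\right) = -497 - \left(-6 + 64\right) = -497 - 58 = -555$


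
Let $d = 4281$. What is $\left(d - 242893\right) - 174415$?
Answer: $-413027$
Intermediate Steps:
$\left(d - 242893\right) - 174415 = \left(4281 - 242893\right) - 174415 = -238612 - 174415 = -413027$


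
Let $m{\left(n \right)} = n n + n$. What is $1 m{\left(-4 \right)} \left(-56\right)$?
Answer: $-672$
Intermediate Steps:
$m{\left(n \right)} = n + n^{2}$ ($m{\left(n \right)} = n^{2} + n = n + n^{2}$)
$1 m{\left(-4 \right)} \left(-56\right) = 1 \left(- 4 \left(1 - 4\right)\right) \left(-56\right) = 1 \left(\left(-4\right) \left(-3\right)\right) \left(-56\right) = 1 \cdot 12 \left(-56\right) = 12 \left(-56\right) = -672$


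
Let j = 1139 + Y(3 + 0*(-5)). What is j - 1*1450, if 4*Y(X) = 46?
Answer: -599/2 ≈ -299.50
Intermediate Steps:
Y(X) = 23/2 (Y(X) = (¼)*46 = 23/2)
j = 2301/2 (j = 1139 + 23/2 = 2301/2 ≈ 1150.5)
j - 1*1450 = 2301/2 - 1*1450 = 2301/2 - 1450 = -599/2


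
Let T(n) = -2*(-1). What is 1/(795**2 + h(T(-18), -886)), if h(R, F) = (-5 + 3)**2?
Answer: 1/632029 ≈ 1.5822e-6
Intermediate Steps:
T(n) = 2
h(R, F) = 4 (h(R, F) = (-2)**2 = 4)
1/(795**2 + h(T(-18), -886)) = 1/(795**2 + 4) = 1/(632025 + 4) = 1/632029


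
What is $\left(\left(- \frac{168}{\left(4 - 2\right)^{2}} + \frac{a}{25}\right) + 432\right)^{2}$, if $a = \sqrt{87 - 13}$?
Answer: $\frac{\left(9750 + \sqrt{74}\right)^{2}}{625} \approx 1.5237 \cdot 10^{5}$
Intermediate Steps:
$a = \sqrt{74} \approx 8.6023$
$\left(\left(- \frac{168}{\left(4 - 2\right)^{2}} + \frac{a}{25}\right) + 432\right)^{2} = \left(\left(- \frac{168}{\left(4 - 2\right)^{2}} + \frac{\sqrt{74}}{25}\right) + 432\right)^{2} = \left(\left(- \frac{168}{2^{2}} + \sqrt{74} \cdot \frac{1}{25}\right) + 432\right)^{2} = \left(\left(- \frac{168}{4} + \frac{\sqrt{74}}{25}\right) + 432\right)^{2} = \left(\left(\left(-168\right) \frac{1}{4} + \frac{\sqrt{74}}{25}\right) + 432\right)^{2} = \left(\left(-42 + \frac{\sqrt{74}}{25}\right) + 432\right)^{2} = \left(390 + \frac{\sqrt{74}}{25}\right)^{2}$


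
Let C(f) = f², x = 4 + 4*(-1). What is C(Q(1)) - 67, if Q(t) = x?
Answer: -67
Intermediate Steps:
x = 0 (x = 4 - 4 = 0)
Q(t) = 0
C(Q(1)) - 67 = 0² - 67 = 0 - 67 = -67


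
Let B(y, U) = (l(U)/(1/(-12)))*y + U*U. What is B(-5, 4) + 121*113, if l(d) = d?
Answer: 13929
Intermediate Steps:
B(y, U) = U**2 - 12*U*y (B(y, U) = (U/(1/(-12)))*y + U*U = (U/(-1/12))*y + U**2 = (U*(-12))*y + U**2 = (-12*U)*y + U**2 = -12*U*y + U**2 = U**2 - 12*U*y)
B(-5, 4) + 121*113 = 4*(4 - 12*(-5)) + 121*113 = 4*(4 + 60) + 13673 = 4*64 + 13673 = 256 + 13673 = 13929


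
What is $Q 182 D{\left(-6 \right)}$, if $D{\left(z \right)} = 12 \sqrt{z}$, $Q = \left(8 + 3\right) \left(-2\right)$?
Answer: $- 48048 i \sqrt{6} \approx - 1.1769 \cdot 10^{5} i$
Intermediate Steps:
$Q = -22$ ($Q = 11 \left(-2\right) = -22$)
$Q 182 D{\left(-6 \right)} = \left(-22\right) 182 \cdot 12 \sqrt{-6} = - 4004 \cdot 12 i \sqrt{6} = - 48048 i \sqrt{6}$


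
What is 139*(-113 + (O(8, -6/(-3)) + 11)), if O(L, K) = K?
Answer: -13900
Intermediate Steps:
139*(-113 + (O(8, -6/(-3)) + 11)) = 139*(-113 + (-6/(-3) + 11)) = 139*(-113 + (-6*(-1/3) + 11)) = 139*(-113 + (2 + 11)) = 139*(-113 + 13) = 139*(-100) = -13900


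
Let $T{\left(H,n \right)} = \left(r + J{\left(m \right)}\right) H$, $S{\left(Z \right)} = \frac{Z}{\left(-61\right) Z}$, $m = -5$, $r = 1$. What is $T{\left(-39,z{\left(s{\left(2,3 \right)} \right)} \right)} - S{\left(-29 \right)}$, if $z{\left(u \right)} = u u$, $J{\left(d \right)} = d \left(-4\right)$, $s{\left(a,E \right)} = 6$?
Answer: $- \frac{49958}{61} \approx -818.98$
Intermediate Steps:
$J{\left(d \right)} = - 4 d$
$z{\left(u \right)} = u^{2}$
$S{\left(Z \right)} = - \frac{1}{61}$ ($S{\left(Z \right)} = Z \left(- \frac{1}{61 Z}\right) = - \frac{1}{61}$)
$T{\left(H,n \right)} = 21 H$ ($T{\left(H,n \right)} = \left(1 - -20\right) H = \left(1 + 20\right) H = 21 H$)
$T{\left(-39,z{\left(s{\left(2,3 \right)} \right)} \right)} - S{\left(-29 \right)} = 21 \left(-39\right) - - \frac{1}{61} = -819 + \frac{1}{61} = - \frac{49958}{61}$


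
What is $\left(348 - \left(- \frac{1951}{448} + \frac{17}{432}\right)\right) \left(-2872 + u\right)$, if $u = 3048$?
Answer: $\frac{46877699}{756} \approx 62008.0$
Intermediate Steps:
$\left(348 - \left(- \frac{1951}{448} + \frac{17}{432}\right)\right) \left(-2872 + u\right) = \left(348 - \left(- \frac{1951}{448} + \frac{17}{432}\right)\right) \left(-2872 + 3048\right) = \left(348 - - \frac{52201}{12096}\right) 176 = \left(348 + \left(- \frac{17}{432} + \frac{1951}{448}\right)\right) 176 = \left(348 + \frac{52201}{12096}\right) 176 = \frac{4261609}{12096} \cdot 176 = \frac{46877699}{756}$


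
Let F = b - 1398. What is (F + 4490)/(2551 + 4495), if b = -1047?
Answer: 2045/7046 ≈ 0.29024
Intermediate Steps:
F = -2445 (F = -1047 - 1398 = -2445)
(F + 4490)/(2551 + 4495) = (-2445 + 4490)/(2551 + 4495) = 2045/7046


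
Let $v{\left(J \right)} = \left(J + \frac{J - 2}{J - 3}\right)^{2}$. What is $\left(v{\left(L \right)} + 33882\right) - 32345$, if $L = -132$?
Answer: $\frac{340806421}{18225} \approx 18700.0$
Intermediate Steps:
$v{\left(J \right)} = \left(J + \frac{-2 + J}{-3 + J}\right)^{2}$
$\left(v{\left(L \right)} + 33882\right) - 32345 = \left(\frac{\left(2 - \left(-132\right)^{2} + 2 \left(-132\right)\right)^{2}}{\left(-3 - 132\right)^{2}} + 33882\right) - 32345 = \left(\frac{\left(2 - 17424 - 264\right)^{2}}{18225} + 33882\right) - 32345 = \left(\frac{\left(-17686\right)^{2}}{18225} + 33882\right) - 32345 = \left(\frac{1}{18225} \cdot 312794596 + 33882\right) - 32345 = \left(\frac{312794596}{18225} + 33882\right) - 32345 = \frac{930294046}{18225} - 32345 = \frac{340806421}{18225}$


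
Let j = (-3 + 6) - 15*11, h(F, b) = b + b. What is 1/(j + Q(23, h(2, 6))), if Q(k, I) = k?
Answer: -1/139 ≈ -0.0071942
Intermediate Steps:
h(F, b) = 2*b
j = -162 (j = 3 - 165 = -162)
1/(j + Q(23, h(2, 6))) = 1/(-162 + 23) = 1/(-139) = -1/139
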